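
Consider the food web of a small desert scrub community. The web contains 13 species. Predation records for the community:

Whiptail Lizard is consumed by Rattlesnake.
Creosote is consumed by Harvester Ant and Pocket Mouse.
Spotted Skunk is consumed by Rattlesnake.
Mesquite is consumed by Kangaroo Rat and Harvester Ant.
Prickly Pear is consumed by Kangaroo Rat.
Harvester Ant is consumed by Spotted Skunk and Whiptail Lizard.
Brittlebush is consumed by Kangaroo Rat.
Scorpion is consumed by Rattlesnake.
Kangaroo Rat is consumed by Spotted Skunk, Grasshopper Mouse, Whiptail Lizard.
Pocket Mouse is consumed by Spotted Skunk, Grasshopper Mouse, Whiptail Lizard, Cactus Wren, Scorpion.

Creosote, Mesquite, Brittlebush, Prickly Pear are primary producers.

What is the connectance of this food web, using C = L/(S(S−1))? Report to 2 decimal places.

C = 0.12

The web has S = 13 species and L = 19 feeding links.
C = L / (S(S−1)) = 19 / 156 = 0.1218 ≈ 0.12.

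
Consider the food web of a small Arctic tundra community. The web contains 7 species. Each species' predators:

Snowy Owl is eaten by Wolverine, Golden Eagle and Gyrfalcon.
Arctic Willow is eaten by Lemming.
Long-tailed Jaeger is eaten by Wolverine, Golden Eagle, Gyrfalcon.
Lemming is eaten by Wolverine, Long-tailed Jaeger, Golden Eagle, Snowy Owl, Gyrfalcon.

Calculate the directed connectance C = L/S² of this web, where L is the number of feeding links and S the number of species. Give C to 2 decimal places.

C = 0.24

The web has S = 7 species and L = 12 feeding links.
C = L / S² = 12 / 49 = 0.2449 ≈ 0.24.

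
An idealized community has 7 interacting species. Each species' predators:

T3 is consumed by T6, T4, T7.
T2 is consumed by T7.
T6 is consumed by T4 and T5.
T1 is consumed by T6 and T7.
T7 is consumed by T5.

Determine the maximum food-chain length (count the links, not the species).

One longest chain: T1 → T7 → T5.
It has 3 species and 2 links.

2 links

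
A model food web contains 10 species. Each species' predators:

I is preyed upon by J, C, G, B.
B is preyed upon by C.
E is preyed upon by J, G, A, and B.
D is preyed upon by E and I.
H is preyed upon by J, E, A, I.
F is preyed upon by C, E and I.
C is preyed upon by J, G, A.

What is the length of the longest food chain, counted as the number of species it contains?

5 species

One longest chain: D → E → B → C → G.
It has 5 species and 4 links.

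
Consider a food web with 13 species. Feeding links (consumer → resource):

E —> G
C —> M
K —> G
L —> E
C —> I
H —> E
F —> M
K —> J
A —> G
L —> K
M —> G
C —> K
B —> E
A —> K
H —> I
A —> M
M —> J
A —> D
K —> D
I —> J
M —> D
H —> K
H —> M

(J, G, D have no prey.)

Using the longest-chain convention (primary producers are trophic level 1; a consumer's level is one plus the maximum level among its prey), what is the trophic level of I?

Trophic level 2

J is a producer → level 1.
I eats J → level 2.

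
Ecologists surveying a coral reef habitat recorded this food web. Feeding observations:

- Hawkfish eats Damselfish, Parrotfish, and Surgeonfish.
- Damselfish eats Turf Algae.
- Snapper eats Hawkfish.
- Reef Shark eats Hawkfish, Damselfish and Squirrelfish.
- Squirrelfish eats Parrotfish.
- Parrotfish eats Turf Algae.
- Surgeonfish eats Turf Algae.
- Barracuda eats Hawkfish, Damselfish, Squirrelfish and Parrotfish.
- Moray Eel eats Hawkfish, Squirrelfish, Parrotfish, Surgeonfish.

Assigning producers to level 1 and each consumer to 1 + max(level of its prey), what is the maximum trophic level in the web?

Producers (level 1): Turf Algae.
Turf Algae → Parrotfish → Squirrelfish → Reef Shark gives Reef Shark level 4.
No species has a prey at level 4, so no species reaches level 5.

4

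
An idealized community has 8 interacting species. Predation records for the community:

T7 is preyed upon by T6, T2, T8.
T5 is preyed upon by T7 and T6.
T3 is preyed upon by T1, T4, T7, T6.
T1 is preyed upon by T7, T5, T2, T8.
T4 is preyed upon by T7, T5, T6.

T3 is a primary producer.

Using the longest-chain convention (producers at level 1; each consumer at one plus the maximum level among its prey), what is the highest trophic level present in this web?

Producers (level 1): T3.
T3 → T4 → T5 → T7 → T2 gives T2 level 5.
No species has a prey at level 5, so no species reaches level 6.

5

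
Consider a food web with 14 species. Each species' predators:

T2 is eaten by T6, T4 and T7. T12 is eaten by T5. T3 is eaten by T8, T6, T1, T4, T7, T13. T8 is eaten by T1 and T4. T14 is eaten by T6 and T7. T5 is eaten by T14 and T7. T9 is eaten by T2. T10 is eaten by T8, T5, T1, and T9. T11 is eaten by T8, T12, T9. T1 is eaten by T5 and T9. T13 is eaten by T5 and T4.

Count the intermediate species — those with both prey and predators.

8

Intermediate species (has both prey and predators): T13, T8, T12, T1, T5, T9, T14, T2.
Count: 8.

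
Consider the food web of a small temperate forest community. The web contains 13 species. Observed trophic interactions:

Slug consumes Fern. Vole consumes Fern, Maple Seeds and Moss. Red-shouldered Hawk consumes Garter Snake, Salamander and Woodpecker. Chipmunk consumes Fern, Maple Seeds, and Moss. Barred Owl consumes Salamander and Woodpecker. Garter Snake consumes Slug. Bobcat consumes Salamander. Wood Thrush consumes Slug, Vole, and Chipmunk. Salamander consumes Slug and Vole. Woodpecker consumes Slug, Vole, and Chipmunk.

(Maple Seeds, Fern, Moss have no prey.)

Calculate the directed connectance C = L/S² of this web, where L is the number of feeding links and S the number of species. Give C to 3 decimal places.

The web has S = 13 species and L = 22 feeding links.
C = L / S² = 22 / 169 = 0.1302 ≈ 0.130.

C = 0.130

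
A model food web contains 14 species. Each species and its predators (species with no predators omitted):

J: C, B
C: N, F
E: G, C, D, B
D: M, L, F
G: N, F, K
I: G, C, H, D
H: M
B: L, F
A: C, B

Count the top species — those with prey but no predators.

Top species (has prey, but nothing eats it): M, L, N, F, K.
Count: 5.

5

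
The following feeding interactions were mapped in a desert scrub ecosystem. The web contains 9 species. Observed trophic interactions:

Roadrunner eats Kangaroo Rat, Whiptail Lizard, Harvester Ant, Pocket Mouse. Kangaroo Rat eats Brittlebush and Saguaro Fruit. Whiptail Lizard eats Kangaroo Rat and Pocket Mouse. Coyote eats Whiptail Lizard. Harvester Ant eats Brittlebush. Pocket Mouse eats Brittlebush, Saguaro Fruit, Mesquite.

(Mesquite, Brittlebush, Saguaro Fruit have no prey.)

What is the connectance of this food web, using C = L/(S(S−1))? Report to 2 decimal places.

The web has S = 9 species and L = 13 feeding links.
C = L / (S(S−1)) = 13 / 72 = 0.1806 ≈ 0.18.

C = 0.18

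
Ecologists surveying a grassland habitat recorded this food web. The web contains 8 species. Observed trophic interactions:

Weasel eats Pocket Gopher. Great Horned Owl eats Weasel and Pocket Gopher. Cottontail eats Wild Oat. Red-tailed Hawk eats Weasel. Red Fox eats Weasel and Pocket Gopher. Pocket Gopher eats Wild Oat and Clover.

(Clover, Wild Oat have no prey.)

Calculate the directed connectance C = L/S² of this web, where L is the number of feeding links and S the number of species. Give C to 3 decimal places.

The web has S = 8 species and L = 9 feeding links.
C = L / S² = 9 / 64 = 0.1406 ≈ 0.141.

C = 0.141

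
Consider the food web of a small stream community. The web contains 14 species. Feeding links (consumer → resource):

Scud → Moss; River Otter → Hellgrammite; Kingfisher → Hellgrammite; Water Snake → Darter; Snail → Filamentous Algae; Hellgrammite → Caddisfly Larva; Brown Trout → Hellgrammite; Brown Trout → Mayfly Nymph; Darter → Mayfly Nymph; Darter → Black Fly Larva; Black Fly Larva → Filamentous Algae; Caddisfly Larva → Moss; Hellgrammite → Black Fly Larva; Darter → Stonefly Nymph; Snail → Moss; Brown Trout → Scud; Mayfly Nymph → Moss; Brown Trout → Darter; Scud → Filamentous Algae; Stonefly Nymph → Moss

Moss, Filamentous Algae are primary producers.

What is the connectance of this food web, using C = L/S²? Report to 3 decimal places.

The web has S = 14 species and L = 20 feeding links.
C = L / S² = 20 / 196 = 0.1020 ≈ 0.102.

C = 0.102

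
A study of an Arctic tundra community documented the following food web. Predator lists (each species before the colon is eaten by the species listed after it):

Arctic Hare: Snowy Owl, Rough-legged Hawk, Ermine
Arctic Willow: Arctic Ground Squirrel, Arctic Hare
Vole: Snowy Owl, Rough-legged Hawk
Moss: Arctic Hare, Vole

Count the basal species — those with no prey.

Basal species (no prey listed): Moss, Arctic Willow.
Count: 2.

2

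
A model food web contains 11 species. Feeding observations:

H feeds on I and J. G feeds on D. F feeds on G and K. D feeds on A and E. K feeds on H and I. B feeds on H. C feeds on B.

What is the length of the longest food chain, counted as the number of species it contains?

One longest chain: I → H → B → C.
It has 4 species and 3 links.

4 species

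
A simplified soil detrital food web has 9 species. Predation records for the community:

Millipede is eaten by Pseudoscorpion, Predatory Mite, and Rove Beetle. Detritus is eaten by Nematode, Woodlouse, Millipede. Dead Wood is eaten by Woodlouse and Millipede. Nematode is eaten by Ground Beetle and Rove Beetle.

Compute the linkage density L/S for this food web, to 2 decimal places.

There are L = 10 links among S = 9 species.
L/S = 10/9 = 1.1111 ≈ 1.11.

L/S = 1.11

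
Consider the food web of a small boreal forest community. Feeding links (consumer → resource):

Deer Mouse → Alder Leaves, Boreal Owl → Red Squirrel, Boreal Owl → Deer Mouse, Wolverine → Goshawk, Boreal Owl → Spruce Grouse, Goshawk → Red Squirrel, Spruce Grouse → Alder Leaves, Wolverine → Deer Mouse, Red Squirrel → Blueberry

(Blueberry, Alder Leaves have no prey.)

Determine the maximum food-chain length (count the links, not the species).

One longest chain: Blueberry → Red Squirrel → Goshawk → Wolverine.
It has 4 species and 3 links.

3 links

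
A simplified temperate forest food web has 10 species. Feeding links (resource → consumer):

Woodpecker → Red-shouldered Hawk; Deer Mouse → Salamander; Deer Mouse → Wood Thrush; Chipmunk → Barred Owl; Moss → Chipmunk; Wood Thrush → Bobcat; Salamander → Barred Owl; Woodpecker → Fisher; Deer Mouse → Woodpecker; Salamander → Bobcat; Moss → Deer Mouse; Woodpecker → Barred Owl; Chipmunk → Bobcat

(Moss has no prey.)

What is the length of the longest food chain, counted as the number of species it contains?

4 species

One longest chain: Moss → Deer Mouse → Salamander → Bobcat.
It has 4 species and 3 links.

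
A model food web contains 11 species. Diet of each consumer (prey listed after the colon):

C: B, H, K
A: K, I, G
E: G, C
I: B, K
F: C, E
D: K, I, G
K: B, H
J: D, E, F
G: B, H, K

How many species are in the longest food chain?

6 species

One longest chain: B → K → G → E → F → J.
It has 6 species and 5 links.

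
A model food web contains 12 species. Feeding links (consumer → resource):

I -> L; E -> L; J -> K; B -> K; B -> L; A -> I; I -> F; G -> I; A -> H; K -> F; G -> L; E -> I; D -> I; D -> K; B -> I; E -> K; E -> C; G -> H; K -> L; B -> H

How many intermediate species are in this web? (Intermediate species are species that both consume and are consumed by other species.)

2

Intermediate species (has both prey and predators): K, I.
Count: 2.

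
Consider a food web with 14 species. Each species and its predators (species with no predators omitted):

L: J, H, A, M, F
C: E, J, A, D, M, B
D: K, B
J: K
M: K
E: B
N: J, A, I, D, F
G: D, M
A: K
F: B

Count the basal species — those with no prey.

4

Basal species (no prey listed): C, L, G, N.
Count: 4.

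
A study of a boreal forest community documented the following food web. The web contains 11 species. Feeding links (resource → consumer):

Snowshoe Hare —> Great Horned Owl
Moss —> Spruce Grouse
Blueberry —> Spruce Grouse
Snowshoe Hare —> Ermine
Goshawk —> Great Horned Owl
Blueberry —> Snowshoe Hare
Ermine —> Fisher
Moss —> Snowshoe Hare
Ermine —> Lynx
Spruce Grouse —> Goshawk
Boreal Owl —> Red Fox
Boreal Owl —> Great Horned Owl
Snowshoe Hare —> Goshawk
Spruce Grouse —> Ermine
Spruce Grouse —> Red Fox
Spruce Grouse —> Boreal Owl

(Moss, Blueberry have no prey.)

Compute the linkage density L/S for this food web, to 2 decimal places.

L/S = 1.45

There are L = 16 links among S = 11 species.
L/S = 16/11 = 1.4545 ≈ 1.45.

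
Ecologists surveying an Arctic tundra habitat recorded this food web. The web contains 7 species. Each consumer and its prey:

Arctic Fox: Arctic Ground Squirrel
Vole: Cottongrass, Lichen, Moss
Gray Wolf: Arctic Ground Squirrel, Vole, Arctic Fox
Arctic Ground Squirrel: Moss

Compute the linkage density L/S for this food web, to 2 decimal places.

There are L = 8 links among S = 7 species.
L/S = 8/7 = 1.1429 ≈ 1.14.

L/S = 1.14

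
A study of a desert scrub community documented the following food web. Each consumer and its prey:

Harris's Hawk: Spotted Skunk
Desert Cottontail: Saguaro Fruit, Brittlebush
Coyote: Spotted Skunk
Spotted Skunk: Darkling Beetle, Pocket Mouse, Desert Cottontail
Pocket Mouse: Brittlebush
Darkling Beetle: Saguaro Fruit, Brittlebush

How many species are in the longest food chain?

4 species

One longest chain: Saguaro Fruit → Darkling Beetle → Spotted Skunk → Harris's Hawk.
It has 4 species and 3 links.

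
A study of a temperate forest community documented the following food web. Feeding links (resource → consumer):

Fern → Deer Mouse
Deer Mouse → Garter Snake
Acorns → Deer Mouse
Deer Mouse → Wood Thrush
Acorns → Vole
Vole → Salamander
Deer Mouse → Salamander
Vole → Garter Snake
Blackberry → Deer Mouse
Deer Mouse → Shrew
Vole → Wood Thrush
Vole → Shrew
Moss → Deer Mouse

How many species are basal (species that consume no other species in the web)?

Basal species (no prey listed): Blackberry, Acorns, Fern, Moss.
Count: 4.

4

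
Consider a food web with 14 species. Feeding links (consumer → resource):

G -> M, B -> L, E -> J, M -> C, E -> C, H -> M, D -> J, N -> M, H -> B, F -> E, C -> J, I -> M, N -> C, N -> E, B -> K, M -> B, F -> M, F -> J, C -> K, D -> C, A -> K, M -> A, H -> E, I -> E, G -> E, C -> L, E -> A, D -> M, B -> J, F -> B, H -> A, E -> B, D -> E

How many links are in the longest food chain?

One longest chain: L → B → M → F.
It has 4 species and 3 links.

3 links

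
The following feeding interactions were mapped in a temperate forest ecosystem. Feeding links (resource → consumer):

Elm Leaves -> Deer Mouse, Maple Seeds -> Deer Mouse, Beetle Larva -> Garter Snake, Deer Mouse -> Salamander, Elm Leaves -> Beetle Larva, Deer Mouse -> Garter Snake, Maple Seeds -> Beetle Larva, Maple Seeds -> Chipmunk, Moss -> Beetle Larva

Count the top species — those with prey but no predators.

Top species (has prey, but nothing eats it): Chipmunk, Salamander, Garter Snake.
Count: 3.

3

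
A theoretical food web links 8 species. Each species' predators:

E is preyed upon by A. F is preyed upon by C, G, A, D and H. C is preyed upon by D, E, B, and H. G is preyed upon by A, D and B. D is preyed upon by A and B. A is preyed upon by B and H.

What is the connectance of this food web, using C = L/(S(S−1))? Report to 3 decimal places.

The web has S = 8 species and L = 17 feeding links.
C = L / (S(S−1)) = 17 / 56 = 0.3036 ≈ 0.304.

C = 0.304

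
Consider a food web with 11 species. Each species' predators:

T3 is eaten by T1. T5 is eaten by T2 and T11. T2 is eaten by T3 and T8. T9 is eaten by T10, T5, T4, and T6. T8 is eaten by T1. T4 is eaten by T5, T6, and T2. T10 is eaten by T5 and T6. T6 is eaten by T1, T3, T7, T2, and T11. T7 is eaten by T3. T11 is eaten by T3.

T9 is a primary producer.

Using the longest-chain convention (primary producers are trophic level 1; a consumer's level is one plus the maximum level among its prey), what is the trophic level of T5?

Trophic level 3

T9 is a producer → level 1.
T4 eats T9 → level 2.
T5 eats T4 (level 2); other prey at levels: T9 1, T10 2 → level 3.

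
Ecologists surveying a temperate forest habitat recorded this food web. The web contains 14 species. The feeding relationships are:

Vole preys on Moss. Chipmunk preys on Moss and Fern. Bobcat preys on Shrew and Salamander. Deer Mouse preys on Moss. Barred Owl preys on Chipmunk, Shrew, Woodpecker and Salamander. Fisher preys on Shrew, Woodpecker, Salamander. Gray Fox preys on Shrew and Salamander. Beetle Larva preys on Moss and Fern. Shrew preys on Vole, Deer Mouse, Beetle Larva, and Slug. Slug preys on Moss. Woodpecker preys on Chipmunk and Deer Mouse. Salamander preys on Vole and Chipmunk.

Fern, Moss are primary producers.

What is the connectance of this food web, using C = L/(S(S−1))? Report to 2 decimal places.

C = 0.14

The web has S = 14 species and L = 26 feeding links.
C = L / (S(S−1)) = 26 / 182 = 0.1429 ≈ 0.14.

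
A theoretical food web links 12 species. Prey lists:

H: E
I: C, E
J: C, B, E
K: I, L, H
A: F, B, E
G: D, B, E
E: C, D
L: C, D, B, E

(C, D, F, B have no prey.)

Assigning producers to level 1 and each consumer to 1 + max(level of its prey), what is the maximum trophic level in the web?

4

Producers (level 1): C, D, F, B.
C → E → L → K gives K level 4.
No species has a prey at level 4, so no species reaches level 5.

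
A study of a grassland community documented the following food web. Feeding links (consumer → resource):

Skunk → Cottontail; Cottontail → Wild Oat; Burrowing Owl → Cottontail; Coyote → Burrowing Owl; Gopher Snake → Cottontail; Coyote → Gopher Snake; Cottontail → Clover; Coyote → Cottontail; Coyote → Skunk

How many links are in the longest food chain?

One longest chain: Clover → Cottontail → Skunk → Coyote.
It has 4 species and 3 links.

3 links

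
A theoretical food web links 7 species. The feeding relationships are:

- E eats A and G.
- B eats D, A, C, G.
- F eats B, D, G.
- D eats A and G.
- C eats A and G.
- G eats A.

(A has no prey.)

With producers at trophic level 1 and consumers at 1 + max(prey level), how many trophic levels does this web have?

5

Producers (level 1): A.
A → G → D → B → F gives F level 5.
No species has a prey at level 5, so no species reaches level 6.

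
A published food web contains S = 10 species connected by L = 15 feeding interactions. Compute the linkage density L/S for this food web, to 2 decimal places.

There are L = 15 links among S = 10 species.
L/S = 15/10 = 1.5000 ≈ 1.50.

L/S = 1.50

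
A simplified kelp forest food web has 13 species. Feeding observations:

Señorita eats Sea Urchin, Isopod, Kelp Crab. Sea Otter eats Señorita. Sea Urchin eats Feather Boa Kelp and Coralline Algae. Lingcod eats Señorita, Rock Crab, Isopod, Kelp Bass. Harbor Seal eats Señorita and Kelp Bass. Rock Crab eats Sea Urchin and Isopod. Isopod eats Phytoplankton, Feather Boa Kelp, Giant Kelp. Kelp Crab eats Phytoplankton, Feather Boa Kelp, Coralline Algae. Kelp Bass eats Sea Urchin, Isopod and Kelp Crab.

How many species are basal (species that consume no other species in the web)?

Basal species (no prey listed): Feather Boa Kelp, Giant Kelp, Phytoplankton, Coralline Algae.
Count: 4.

4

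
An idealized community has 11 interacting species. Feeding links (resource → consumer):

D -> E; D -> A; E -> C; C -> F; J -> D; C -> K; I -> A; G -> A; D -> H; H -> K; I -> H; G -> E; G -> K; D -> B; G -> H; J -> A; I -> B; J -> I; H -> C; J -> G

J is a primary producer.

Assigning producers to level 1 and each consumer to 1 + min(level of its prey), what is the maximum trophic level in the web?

Producers (level 1): J.
Following each consumer down to its lowest-level prey: J → D → E → C → F (levels 1 through 5).
All prey of F (C 4) are at level 4 or above, so F is at level 1 + 4 = 5.
Every consumer has at least one prey at level 4 or below, so none exceeds level 5.

5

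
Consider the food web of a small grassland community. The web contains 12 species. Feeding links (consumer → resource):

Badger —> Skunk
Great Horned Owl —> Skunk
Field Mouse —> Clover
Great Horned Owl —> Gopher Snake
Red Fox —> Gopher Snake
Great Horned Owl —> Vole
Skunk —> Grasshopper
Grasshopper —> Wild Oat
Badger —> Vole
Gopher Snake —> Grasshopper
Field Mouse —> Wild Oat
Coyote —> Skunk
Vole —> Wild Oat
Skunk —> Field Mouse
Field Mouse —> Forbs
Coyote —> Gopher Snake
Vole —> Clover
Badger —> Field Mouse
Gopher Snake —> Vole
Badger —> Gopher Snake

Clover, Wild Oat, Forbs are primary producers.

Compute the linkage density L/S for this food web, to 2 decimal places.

There are L = 20 links among S = 12 species.
L/S = 20/12 = 1.6667 ≈ 1.67.

L/S = 1.67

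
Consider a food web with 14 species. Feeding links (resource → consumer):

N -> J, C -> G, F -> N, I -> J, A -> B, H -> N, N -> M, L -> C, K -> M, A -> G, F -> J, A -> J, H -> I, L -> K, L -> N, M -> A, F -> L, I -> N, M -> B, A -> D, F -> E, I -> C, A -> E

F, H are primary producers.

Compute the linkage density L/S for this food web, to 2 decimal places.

There are L = 23 links among S = 14 species.
L/S = 23/14 = 1.6429 ≈ 1.64.

L/S = 1.64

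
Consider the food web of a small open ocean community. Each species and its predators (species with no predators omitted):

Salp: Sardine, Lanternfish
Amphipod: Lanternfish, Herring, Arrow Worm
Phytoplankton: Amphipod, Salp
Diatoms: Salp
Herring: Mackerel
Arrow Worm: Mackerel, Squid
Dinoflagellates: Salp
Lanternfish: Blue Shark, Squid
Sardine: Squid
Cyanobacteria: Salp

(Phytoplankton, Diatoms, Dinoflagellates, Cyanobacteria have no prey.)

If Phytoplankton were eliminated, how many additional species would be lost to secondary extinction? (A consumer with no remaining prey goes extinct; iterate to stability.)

Remove Phytoplankton.
Round 1: Amphipod (all prey gone) → extinct.
Round 2: Herring (all prey gone), Arrow Worm (all prey gone) → extinct.
Round 3: Mackerel (all prey gone) → extinct.
No further losses. Total secondary extinctions: 4.

4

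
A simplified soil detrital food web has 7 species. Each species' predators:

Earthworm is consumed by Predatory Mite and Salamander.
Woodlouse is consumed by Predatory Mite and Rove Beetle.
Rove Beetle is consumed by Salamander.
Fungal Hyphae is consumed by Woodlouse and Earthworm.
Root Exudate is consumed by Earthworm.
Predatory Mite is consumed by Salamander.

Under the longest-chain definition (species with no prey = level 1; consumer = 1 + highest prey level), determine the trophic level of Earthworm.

Trophic level 2

Fungal Hyphae has no prey (basal) → level 1.
Earthworm eats Fungal Hyphae (level 1); other prey at levels: Root Exudate 1 → level 2.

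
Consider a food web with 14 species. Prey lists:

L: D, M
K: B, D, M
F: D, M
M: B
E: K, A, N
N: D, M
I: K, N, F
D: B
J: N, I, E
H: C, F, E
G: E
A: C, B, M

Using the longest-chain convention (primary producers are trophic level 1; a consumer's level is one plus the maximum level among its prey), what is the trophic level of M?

B is a producer → level 1.
M eats B → level 2.

Trophic level 2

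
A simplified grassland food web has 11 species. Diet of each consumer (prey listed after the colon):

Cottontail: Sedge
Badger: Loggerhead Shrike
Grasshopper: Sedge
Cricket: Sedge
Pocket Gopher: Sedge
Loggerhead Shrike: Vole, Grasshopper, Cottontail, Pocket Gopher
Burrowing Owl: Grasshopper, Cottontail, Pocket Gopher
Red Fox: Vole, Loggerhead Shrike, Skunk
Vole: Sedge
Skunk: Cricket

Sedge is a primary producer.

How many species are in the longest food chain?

4 species

One longest chain: Sedge → Vole → Loggerhead Shrike → Badger.
It has 4 species and 3 links.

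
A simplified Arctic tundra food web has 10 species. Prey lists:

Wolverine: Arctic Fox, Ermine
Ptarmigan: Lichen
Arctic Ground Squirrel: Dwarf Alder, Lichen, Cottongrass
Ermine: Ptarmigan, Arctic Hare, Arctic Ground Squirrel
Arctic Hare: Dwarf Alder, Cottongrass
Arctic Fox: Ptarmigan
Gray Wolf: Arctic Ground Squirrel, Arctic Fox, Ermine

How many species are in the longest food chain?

One longest chain: Lichen → Ptarmigan → Arctic Fox → Gray Wolf.
It has 4 species and 3 links.

4 species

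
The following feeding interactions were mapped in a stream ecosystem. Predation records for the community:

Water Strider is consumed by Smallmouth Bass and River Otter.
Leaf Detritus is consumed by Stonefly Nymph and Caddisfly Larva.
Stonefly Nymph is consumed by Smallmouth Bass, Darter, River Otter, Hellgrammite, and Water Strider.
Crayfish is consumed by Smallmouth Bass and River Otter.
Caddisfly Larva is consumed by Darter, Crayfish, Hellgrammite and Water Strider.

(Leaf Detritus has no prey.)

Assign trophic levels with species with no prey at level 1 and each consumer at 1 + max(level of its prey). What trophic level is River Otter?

Leaf Detritus has no prey (basal) → level 1.
Caddisfly Larva eats Leaf Detritus → level 2.
Crayfish eats Caddisfly Larva → level 3.
River Otter eats Crayfish (level 3); other prey at levels: Stonefly Nymph 2, Water Strider 3 → level 4.

Trophic level 4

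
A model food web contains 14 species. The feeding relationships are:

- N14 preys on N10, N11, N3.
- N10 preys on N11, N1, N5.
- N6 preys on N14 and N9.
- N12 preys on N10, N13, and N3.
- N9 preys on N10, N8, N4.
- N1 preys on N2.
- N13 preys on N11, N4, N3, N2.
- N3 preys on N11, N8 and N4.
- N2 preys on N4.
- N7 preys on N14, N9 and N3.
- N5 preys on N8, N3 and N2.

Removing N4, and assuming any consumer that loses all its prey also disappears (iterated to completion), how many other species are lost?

Remove N4.
Round 1: N2 (all prey gone) → extinct.
Round 2: N1 (all prey gone) → extinct.
No further losses. Total secondary extinctions: 2.

2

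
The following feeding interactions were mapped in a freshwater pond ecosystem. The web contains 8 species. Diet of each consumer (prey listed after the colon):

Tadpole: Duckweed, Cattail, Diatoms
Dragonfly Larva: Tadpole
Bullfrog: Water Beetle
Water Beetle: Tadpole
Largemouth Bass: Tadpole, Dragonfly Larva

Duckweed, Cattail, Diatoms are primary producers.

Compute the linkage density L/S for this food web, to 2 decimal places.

L/S = 1.00

There are L = 8 links among S = 8 species.
L/S = 8/8 = 1.0000 ≈ 1.00.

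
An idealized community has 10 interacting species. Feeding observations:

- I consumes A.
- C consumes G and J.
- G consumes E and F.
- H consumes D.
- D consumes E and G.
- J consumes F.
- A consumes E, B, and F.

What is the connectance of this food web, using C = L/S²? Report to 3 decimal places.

The web has S = 10 species and L = 12 feeding links.
C = L / S² = 12 / 100 = 0.1200 ≈ 0.120.

C = 0.120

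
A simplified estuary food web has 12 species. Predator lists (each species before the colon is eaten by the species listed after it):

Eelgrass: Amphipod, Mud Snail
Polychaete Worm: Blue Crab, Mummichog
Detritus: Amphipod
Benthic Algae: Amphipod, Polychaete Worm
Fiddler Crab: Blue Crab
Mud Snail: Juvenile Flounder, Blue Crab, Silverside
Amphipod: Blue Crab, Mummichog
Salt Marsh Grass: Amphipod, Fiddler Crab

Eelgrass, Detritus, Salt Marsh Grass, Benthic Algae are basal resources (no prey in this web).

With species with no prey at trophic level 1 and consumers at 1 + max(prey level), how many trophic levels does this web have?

3

Basal resources (level 1): Eelgrass, Detritus, Salt Marsh Grass, Benthic Algae.
Eelgrass → Amphipod → Blue Crab gives Blue Crab level 3.
No species has a prey at level 3, so no species reaches level 4.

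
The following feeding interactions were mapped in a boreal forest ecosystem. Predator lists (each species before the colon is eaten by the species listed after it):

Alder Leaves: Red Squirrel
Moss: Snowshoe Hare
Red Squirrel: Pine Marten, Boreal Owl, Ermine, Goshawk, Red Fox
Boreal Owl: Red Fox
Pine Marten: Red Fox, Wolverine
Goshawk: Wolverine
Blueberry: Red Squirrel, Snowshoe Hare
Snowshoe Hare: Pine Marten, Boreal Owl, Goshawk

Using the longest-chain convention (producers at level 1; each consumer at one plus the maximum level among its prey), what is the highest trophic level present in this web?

Producers (level 1): Blueberry, Moss, Alder Leaves.
Blueberry → Red Squirrel → Goshawk → Wolverine gives Wolverine level 4.
No species has a prey at level 4, so no species reaches level 5.

4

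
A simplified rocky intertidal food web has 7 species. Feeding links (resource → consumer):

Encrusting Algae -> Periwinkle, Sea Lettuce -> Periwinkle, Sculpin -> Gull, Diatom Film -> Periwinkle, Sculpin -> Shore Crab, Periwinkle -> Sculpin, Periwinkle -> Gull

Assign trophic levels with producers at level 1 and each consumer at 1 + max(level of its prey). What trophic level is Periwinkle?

Encrusting Algae is a producer → level 1.
Periwinkle eats Encrusting Algae (level 1); other prey at levels: Diatom Film 1, Sea Lettuce 1 → level 2.

Trophic level 2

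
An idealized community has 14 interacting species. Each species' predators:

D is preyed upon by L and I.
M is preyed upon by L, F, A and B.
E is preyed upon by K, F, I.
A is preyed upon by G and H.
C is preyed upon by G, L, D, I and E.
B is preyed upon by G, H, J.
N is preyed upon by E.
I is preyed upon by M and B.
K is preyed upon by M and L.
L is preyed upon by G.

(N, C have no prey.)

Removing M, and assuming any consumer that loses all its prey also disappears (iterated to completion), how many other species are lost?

Remove M.
Round 1: A (all prey gone) → extinct.
No further losses. Total secondary extinctions: 1.

1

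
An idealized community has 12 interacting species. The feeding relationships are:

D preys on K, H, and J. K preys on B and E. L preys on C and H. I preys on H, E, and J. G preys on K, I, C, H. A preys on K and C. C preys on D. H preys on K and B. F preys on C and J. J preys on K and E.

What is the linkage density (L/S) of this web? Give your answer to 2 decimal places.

L/S = 1.92

There are L = 23 links among S = 12 species.
L/S = 23/12 = 1.9167 ≈ 1.92.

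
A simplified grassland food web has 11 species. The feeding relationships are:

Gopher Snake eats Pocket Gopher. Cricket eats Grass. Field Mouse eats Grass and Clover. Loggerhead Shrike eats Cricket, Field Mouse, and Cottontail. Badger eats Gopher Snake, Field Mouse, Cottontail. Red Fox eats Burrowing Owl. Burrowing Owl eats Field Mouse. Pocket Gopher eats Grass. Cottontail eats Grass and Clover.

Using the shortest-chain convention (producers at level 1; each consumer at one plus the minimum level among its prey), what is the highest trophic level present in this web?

Producers (level 1): Clover, Grass.
Following each consumer down to its lowest-level prey: Clover → Field Mouse → Burrowing Owl → Red Fox (levels 1 through 4).
All prey of Red Fox (Burrowing Owl 3) are at level 3 or above, so Red Fox is at level 1 + 3 = 4.
Every consumer has at least one prey at level 3 or below, so none exceeds level 4.

4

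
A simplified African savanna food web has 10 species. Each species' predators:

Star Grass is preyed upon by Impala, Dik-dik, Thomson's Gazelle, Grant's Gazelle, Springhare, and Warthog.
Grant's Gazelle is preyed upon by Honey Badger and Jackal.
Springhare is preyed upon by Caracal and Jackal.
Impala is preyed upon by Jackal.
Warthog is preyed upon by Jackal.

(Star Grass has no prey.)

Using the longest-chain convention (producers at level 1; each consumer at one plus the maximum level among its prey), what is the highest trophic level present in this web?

Producers (level 1): Star Grass.
Star Grass → Warthog → Jackal gives Jackal level 3.
No species has a prey at level 3, so no species reaches level 4.

3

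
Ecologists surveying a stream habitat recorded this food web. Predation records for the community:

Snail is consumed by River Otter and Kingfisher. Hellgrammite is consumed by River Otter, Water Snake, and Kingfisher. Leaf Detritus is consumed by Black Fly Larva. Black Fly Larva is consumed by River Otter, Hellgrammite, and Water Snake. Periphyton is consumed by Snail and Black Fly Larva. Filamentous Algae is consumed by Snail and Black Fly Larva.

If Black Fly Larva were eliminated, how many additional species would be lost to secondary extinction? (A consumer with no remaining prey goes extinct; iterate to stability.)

2

Remove Black Fly Larva.
Round 1: Hellgrammite (all prey gone) → extinct.
Round 2: Water Snake (all prey gone) → extinct.
No further losses. Total secondary extinctions: 2.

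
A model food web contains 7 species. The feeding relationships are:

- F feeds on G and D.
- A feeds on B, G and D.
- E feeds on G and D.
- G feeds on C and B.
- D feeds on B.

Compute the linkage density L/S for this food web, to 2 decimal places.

There are L = 10 links among S = 7 species.
L/S = 10/7 = 1.4286 ≈ 1.43.

L/S = 1.43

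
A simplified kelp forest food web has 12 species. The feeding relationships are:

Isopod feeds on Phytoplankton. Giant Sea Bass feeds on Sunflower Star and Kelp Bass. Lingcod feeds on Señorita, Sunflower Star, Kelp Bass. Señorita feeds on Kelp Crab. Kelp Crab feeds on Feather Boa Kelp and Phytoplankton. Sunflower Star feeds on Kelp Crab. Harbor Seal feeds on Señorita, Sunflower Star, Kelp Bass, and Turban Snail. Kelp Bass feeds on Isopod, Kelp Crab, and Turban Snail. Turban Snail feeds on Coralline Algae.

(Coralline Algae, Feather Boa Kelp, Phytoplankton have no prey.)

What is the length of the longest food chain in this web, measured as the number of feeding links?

One longest chain: Feather Boa Kelp → Kelp Crab → Señorita → Lingcod.
It has 4 species and 3 links.

3 links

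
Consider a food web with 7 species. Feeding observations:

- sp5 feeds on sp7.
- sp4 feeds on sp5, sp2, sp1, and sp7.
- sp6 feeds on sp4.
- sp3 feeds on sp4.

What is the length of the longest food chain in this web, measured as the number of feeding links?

3 links

One longest chain: sp7 → sp5 → sp4 → sp3.
It has 4 species and 3 links.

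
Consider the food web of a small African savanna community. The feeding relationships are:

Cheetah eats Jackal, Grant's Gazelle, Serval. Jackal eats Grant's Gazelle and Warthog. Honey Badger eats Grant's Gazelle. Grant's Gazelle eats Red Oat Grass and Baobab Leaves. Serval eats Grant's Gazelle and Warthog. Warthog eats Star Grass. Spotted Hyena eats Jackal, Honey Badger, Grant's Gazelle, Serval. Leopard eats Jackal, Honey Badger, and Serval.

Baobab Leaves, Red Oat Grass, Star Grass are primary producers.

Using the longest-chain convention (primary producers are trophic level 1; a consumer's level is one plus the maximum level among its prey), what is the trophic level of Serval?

Trophic level 3

Star Grass is a producer → level 1.
Warthog eats Star Grass → level 2.
Serval eats Warthog (level 2); other prey at levels: Grant's Gazelle 2 → level 3.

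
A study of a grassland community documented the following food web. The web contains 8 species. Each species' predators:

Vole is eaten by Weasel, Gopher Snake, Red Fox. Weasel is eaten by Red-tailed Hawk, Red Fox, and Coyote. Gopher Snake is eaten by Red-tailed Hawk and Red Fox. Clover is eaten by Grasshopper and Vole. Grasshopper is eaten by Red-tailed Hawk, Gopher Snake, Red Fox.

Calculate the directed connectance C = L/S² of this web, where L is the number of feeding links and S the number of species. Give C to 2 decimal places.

C = 0.20

The web has S = 8 species and L = 13 feeding links.
C = L / S² = 13 / 64 = 0.2031 ≈ 0.20.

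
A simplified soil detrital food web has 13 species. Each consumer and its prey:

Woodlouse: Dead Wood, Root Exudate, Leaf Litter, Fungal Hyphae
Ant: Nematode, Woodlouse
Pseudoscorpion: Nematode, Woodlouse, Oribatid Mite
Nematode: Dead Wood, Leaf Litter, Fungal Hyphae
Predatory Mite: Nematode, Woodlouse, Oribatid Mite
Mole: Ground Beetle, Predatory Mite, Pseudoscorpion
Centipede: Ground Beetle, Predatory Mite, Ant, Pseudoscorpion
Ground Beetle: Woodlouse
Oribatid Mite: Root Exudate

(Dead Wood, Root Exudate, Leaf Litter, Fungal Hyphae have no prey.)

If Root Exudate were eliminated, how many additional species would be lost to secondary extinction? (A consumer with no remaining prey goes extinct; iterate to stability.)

1

Remove Root Exudate.
Round 1: Oribatid Mite (all prey gone) → extinct.
No further losses. Total secondary extinctions: 1.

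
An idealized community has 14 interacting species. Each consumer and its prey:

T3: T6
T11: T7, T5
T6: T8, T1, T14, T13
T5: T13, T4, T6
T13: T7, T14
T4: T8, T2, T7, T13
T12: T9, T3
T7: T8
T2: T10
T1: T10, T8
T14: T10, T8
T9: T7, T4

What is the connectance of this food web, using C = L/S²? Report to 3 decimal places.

The web has S = 14 species and L = 26 feeding links.
C = L / S² = 26 / 196 = 0.1327 ≈ 0.133.

C = 0.133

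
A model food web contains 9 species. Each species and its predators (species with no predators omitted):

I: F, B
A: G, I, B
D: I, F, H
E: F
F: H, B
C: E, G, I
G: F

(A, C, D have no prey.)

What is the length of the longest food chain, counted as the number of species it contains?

4 species

One longest chain: C → E → F → H.
It has 4 species and 3 links.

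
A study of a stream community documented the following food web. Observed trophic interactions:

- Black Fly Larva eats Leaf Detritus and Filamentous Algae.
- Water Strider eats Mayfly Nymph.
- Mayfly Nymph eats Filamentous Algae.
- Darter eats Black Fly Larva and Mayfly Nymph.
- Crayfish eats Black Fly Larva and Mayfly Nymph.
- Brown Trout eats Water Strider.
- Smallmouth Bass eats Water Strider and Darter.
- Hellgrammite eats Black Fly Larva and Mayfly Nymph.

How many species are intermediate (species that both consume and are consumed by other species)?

4

Intermediate species (has both prey and predators): Black Fly Larva, Mayfly Nymph, Darter, Water Strider.
Count: 4.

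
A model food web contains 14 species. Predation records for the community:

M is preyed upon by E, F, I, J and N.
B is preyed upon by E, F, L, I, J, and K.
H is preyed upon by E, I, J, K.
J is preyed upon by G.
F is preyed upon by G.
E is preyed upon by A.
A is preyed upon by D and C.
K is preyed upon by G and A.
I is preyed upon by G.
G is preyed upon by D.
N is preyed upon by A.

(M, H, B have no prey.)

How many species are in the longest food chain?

4 species

One longest chain: H → K → A → C.
It has 4 species and 3 links.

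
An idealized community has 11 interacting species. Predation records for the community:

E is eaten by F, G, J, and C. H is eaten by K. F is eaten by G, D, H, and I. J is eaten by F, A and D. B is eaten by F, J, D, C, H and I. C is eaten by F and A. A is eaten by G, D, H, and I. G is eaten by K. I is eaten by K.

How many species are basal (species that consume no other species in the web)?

2

Basal species (no prey listed): B, E.
Count: 2.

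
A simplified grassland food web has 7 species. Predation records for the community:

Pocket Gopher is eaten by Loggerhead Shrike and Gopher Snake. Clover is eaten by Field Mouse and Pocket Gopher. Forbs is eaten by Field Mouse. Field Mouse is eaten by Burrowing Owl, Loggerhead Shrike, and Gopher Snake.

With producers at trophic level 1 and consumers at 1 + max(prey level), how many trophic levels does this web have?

3

Producers (level 1): Forbs, Clover.
Forbs → Field Mouse → Burrowing Owl gives Burrowing Owl level 3.
No species has a prey at level 3, so no species reaches level 4.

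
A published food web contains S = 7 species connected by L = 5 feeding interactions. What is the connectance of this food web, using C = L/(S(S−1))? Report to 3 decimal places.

C = 0.119

The web has S = 7 species and L = 5 feeding links.
C = L / (S(S−1)) = 5 / 42 = 0.1190 ≈ 0.119.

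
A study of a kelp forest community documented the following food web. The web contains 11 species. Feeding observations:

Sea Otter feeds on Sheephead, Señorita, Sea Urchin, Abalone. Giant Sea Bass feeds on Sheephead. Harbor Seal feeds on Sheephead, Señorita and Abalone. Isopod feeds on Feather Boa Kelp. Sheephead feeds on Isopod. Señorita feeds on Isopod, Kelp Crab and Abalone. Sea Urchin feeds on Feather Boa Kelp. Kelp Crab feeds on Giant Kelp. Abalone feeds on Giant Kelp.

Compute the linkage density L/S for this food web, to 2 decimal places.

There are L = 16 links among S = 11 species.
L/S = 16/11 = 1.4545 ≈ 1.45.

L/S = 1.45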